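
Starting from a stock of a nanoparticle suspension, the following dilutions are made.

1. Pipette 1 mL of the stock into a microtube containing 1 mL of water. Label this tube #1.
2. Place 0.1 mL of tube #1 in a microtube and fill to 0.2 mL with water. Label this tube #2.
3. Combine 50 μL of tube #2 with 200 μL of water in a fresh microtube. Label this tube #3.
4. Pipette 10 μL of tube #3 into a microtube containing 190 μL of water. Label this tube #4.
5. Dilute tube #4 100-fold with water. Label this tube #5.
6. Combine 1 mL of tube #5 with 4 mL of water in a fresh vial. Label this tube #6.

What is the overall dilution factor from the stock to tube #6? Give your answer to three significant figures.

Step 1: 1 mL + 1 mL = 2 mL total → factor 2/1 = 2
Step 2: 0.1 mL brought to 0.2 mL → factor 0.2/0.1 = 2
Step 3: 50 μL + 200 μL = 250 μL total → factor 250/50 = 5
Step 4: 10 μL + 190 μL = 200 μL total → factor 200/10 = 20
Step 5: 100-fold → factor 100
Step 6: 1 mL + 4 mL = 5 mL total → factor 5/1 = 5
Overall dilution factor = 2 × 2 × 5 × 20 × 100 × 5 = 2 × 10^5

2.00 × 10^5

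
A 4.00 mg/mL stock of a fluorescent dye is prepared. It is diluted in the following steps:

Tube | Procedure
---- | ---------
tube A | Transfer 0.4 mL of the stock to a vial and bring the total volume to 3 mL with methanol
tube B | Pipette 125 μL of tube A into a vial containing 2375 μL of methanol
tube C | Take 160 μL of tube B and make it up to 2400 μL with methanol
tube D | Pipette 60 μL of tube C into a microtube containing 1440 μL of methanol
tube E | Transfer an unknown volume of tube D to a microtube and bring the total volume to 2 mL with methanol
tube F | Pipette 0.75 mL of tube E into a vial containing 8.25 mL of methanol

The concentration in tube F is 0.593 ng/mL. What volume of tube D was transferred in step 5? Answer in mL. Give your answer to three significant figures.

0.200 mL

Step 1: 0.4 mL brought to 3 mL → factor 3/0.4 = 7.5
Step 2: 125 μL + 2375 μL = 2500 μL total → factor 2500/125 = 20
Step 3: 160 μL brought to 2400 μL → factor 2400/160 = 15
Step 4: 60 μL + 1440 μL = 1500 μL total → factor 1500/60 = 25
Step 5: v brought to 2 mL → factor = 2 mL/v
Step 6: 0.75 mL + 8.25 mL = 9 mL total → factor 9/0.75 = 12
Product of known-step factors = 6.75 × 10^5
Overall factor = 4.00 mg/mL / (0.593 ng/mL) = 6.7454 × 10^6
Step-5 factor = 6.7454 × 10^6 / 6.75 × 10^5 = 9.9931
v = 2 mL / 9.9931 = 0.200 mL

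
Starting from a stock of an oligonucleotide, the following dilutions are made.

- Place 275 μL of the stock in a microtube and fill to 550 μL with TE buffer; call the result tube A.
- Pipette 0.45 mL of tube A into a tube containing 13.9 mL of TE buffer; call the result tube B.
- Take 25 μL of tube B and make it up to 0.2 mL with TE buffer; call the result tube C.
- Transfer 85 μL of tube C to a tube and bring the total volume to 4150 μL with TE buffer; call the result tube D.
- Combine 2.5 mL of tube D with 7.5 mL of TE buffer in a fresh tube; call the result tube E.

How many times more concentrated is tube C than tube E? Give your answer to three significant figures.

Step 1: 275 μL brought to 550 μL → factor 550/275 = 2
Step 2: 0.45 mL + 13.9 mL = 14.35 mL total → factor 14.35/0.45 = 31.889
Step 3: 25 μL brought to 0.2 mL → factor 200/25 = 8
Step 4: 85 μL brought to 4150 μL → factor 4150/85 = 48.824
Step 5: 2.5 mL + 7.5 mL = 10 mL total → factor 10/2.5 = 4
Dilution factor to tube C = 510.22; to tube E = 99643
[tube C]/[tube E] = (factor to tube E)/(factor to tube C) = 99643/510.22 = 195

195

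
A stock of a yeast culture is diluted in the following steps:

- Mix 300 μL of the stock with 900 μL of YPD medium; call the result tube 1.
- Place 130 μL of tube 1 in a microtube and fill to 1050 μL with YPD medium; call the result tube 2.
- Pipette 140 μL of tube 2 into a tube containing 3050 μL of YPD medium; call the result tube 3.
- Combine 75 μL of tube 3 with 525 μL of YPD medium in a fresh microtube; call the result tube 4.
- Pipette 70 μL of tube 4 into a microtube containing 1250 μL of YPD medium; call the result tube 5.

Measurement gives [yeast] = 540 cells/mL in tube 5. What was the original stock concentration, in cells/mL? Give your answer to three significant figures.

6.00 × 10^7 cells/mL

Step 1: 300 μL + 900 μL = 1200 μL total → factor 1200/300 = 4
Step 2: 130 μL brought to 1050 μL → factor 1050/130 = 8.0769
Step 3: 140 μL + 3050 μL = 3190 μL total → factor 3190/140 = 22.786
Step 4: 75 μL + 525 μL = 600 μL total → factor 600/75 = 8
Step 5: 70 μL + 1250 μL = 1320 μL total → factor 1320/70 = 18.857
Overall dilution factor = 4 × 8.0769 × 22.786 × 8 × 18.857 = 1.1105 × 10^5
Stock = 540 cells/mL × 1.1105 × 10^5 = 6.00 × 10^7 cells/mL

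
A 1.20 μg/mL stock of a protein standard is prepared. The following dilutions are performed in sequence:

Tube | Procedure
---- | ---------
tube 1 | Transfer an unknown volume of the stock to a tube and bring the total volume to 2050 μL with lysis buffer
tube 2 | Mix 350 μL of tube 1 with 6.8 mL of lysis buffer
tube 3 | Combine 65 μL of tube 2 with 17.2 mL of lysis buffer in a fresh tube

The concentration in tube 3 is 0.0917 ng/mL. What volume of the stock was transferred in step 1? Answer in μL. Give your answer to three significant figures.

850 μL

Step 1: v brought to 2050 μL → factor = 2050 μL/v
Step 2: 350 μL + 6.8 mL = 7150 μL total → factor 7150/350 = 20.429
Step 3: 65 μL + 17.2 mL = 17265 μL total → factor 17265/65 = 265.62
Product of known-step factors = 5426.1
Overall factor = 1.20 μg/mL / (0.0917 ng/mL) = 13086
Step-1 factor = 13086 / 5426.1 = 2.4117
v = 2050 μL / 2.4117 = 850 μL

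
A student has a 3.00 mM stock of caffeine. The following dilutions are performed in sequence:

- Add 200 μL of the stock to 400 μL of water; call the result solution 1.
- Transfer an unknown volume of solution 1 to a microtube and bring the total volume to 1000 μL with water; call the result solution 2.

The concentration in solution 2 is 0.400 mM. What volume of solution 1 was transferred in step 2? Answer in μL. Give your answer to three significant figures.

Step 1: 200 μL + 400 μL = 600 μL total → factor 600/200 = 3
Step 2: v brought to 1000 μL → factor = 1000 μL/v
Product of known-step factors = 3
Overall factor = 3.00 mM / (0.400 mM) = 7.5
Step-2 factor = 7.5 / 3 = 2.5
v = 1000 μL / 2.5 = 400 μL

400 μL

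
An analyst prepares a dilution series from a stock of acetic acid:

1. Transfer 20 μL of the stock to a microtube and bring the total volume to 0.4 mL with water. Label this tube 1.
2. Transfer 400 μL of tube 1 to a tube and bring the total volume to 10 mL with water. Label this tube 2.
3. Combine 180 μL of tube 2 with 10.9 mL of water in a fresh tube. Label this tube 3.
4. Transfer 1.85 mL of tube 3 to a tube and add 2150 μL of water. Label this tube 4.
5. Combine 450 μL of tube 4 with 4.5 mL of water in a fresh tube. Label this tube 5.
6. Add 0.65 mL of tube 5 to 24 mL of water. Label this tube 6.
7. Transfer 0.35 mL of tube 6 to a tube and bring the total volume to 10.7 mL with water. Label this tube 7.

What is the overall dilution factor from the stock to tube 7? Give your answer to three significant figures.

8.49 × 10^8

Step 1: 20 μL brought to 0.4 mL → factor 400/20 = 20
Step 2: 400 μL brought to 10 mL → factor 10000/400 = 25
Step 3: 180 μL + 10.9 mL = 11080 μL total → factor 11080/180 = 61.556
Step 4: 1.85 mL + 2150 μL = 4 mL total → factor 4/1.85 = 2.1622
Step 5: 450 μL + 4.5 mL = 4950 μL total → factor 4950/450 = 11
Step 6: 0.65 mL + 24 mL = 24.65 mL total → factor 24.65/0.65 = 37.923
Step 7: 0.35 mL brought to 10.7 mL → factor 10.7/0.35 = 30.571
Overall dilution factor = 20 × 25 × 61.556 × 2.1622 × 11 × 37.923 × 30.571 = 8.4867 × 10^8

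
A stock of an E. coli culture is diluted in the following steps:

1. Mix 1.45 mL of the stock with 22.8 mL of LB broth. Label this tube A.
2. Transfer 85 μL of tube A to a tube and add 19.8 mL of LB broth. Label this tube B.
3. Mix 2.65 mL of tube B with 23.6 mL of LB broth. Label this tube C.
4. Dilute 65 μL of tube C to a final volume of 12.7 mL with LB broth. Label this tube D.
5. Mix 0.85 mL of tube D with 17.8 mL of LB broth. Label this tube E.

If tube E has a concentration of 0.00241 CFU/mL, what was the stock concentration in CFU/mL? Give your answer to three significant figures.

Step 1: 1.45 mL + 22.8 mL = 24.25 mL total → factor 24.25/1.45 = 16.724
Step 2: 85 μL + 19.8 mL = 19885 μL total → factor 19885/85 = 233.94
Step 3: 2.65 mL + 23.6 mL = 26.25 mL total → factor 26.25/2.65 = 9.9057
Step 4: 65 μL brought to 12.7 mL → factor 12700/65 = 195.38
Step 5: 0.85 mL + 17.8 mL = 18.65 mL total → factor 18.65/0.85 = 21.941
Overall dilution factor = 16.724 × 233.94 × 9.9057 × 195.38 × 21.941 = 1.6614 × 10^8
Stock = 0.00241 CFU/mL × 1.6614 × 10^8 = 4.00 × 10^5 CFU/mL

4.00 × 10^5 CFU/mL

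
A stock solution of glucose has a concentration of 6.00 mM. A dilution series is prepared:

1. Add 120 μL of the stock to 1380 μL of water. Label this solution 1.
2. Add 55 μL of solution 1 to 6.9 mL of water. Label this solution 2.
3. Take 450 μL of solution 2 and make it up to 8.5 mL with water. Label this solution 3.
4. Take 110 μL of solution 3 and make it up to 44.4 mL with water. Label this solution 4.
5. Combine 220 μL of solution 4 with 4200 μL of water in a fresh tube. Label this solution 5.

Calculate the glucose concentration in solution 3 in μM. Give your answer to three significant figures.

Step 1: 120 μL + 1380 μL = 1500 μL total → factor 1500/120 = 12.5
Step 2: 55 μL + 6.9 mL = 6955 μL total → factor 6955/55 = 126.45
Step 3: 450 μL brought to 8.5 mL → factor 8500/450 = 18.889
Dilution factor through solution 3 = 12.5 × 126.45 × 18.889 = 29857
[solution 3] = 6.00 mM / 29857 = 0.0002010 mM = 0.201 μM

0.201 μM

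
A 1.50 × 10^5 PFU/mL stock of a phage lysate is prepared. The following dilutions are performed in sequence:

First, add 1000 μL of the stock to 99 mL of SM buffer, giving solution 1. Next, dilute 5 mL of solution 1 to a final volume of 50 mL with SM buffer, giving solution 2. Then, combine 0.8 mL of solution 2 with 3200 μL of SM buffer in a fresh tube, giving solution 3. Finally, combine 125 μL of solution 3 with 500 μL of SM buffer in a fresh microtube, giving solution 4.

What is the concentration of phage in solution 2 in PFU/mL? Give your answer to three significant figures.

Step 1: 1000 μL + 99 mL = 1 × 10^5 μL total → factor 1 × 10^5/1000 = 100
Step 2: 5 mL brought to 50 mL → factor 50/5 = 10
Dilution factor through solution 2 = 100 × 10 = 1000
[solution 2] = 1.50 × 10^5 PFU/mL / 1000 = 150 PFU/mL

150 PFU/mL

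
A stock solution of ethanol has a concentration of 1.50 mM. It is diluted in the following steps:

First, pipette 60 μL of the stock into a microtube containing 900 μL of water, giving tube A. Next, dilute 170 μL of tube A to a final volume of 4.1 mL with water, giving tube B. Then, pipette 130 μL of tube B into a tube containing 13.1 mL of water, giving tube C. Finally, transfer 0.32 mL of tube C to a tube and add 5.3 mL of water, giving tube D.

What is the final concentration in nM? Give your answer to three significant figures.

Step 1: 60 μL + 900 μL = 960 μL total → factor 960/60 = 16
Step 2: 170 μL brought to 4.1 mL → factor 4100/170 = 24.118
Step 3: 130 μL + 13.1 mL = 13230 μL total → factor 13230/130 = 101.77
Step 4: 0.32 mL + 5.3 mL = 5.62 mL total → factor 5.62/0.32 = 17.562
Overall dilution factor = 16 × 24.118 × 101.77 × 17.562 = 6.897 × 10^5
Final = 1.50 mM / 6.897 × 10^5 = 2.175 × 10^-6 mM = 2.17 nM

2.17 nM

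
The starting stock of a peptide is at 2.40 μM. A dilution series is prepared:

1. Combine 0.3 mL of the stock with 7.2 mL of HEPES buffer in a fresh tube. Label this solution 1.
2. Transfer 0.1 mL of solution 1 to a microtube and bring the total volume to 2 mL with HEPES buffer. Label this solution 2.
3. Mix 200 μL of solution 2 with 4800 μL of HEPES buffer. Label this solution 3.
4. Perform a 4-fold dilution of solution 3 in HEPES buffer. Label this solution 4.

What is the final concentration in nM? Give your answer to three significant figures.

0.0480 nM

Step 1: 0.3 mL + 7.2 mL = 7.5 mL total → factor 7.5/0.3 = 25
Step 2: 0.1 mL brought to 2 mL → factor 2/0.1 = 20
Step 3: 200 μL + 4800 μL = 5000 μL total → factor 5000/200 = 25
Step 4: 4-fold → factor 4
Overall dilution factor = 25 × 20 × 25 × 4 = 50000
Final = 2.40 μM / 50000 = 4.800 × 10^-5 μM = 0.0480 nM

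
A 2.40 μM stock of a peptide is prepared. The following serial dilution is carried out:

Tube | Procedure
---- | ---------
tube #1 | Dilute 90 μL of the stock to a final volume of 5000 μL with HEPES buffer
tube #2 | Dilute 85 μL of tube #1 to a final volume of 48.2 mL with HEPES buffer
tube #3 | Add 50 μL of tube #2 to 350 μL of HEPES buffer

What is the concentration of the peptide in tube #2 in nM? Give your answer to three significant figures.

0.0762 nM

Step 1: 90 μL brought to 5000 μL → factor 5000/90 = 55.556
Step 2: 85 μL brought to 48.2 mL → factor 48200/85 = 567.06
Dilution factor through tube #2 = 55.556 × 567.06 = 31503
[tube #2] = 2.40 μM / 31503 = 7.618 × 10^-5 μM = 0.0762 nM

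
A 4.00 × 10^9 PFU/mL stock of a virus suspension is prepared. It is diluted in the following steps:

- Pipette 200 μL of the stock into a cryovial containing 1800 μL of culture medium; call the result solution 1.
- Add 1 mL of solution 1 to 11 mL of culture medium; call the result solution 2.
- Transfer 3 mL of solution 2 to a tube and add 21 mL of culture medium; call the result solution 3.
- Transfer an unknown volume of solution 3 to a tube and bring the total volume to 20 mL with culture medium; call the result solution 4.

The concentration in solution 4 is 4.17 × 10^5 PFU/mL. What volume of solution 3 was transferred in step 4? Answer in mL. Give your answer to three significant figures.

Step 1: 200 μL + 1800 μL = 2000 μL total → factor 2000/200 = 10
Step 2: 1 mL + 11 mL = 12 mL total → factor 12/1 = 12
Step 3: 3 mL + 21 mL = 24 mL total → factor 24/3 = 8
Step 4: v brought to 20 mL → factor = 20 mL/v
Product of known-step factors = 960
Overall factor = 4.00 × 10^9 PFU/mL / (4.17 × 10^5 PFU/mL) = 9592.3
Step-4 factor = 9592.3 / 960 = 9.992
v = 20 mL / 9.992 = 2.00 mL

2.00 mL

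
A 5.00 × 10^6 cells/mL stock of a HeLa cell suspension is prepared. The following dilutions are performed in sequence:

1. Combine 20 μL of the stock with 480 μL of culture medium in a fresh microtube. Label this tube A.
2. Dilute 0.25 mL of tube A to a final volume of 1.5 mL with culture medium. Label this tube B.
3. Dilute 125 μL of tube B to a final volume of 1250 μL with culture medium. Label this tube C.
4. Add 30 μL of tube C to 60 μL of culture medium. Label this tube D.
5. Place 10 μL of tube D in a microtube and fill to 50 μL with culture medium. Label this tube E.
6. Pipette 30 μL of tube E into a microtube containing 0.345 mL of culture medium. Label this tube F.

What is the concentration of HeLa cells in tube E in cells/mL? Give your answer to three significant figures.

222 cells/mL

Step 1: 20 μL + 480 μL = 500 μL total → factor 500/20 = 25
Step 2: 0.25 mL brought to 1.5 mL → factor 1.5/0.25 = 6
Step 3: 125 μL brought to 1250 μL → factor 1250/125 = 10
Step 4: 30 μL + 60 μL = 90 μL total → factor 90/30 = 3
Step 5: 10 μL brought to 50 μL → factor 50/10 = 5
Dilution factor through tube E = 25 × 6 × 10 × 3 × 5 = 22500
[tube E] = 5.00 × 10^6 cells/mL / 22500 = 222 cells/mL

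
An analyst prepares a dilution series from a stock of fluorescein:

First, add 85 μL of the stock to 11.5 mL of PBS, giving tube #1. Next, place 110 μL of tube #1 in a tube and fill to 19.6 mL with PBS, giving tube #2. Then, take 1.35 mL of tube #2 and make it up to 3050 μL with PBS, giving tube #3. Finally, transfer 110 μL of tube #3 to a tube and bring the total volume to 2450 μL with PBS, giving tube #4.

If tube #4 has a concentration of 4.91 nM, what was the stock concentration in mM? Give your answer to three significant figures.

Step 1: 85 μL + 11.5 mL = 11585 μL total → factor 11585/85 = 136.29
Step 2: 110 μL brought to 19.6 mL → factor 19600/110 = 178.18
Step 3: 1.35 mL brought to 3050 μL → factor 3.05/1.35 = 2.2593
Step 4: 110 μL brought to 2450 μL → factor 2450/110 = 22.273
Overall dilution factor = 136.29 × 178.18 × 2.2593 × 22.273 = 1.222 × 10^6
Stock = 4.91 nM × 1.222 × 10^6 = 6.000 × 10^6 nM = 6.00 mM

6.00 mM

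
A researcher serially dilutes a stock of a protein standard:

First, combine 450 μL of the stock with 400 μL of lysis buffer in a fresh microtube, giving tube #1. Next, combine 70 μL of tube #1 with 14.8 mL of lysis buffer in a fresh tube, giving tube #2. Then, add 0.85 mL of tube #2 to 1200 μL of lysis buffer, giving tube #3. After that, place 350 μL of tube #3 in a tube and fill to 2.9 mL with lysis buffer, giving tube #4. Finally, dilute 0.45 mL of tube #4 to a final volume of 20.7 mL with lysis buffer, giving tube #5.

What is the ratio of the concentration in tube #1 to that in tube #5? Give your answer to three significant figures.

Step 1: 450 μL + 400 μL = 850 μL total → factor 850/450 = 1.8889
Step 2: 70 μL + 14.8 mL = 14870 μL total → factor 14870/70 = 212.43
Step 3: 0.85 mL + 1200 μL = 2.05 mL total → factor 2.05/0.85 = 2.4118
Step 4: 350 μL brought to 2.9 mL → factor 2900/350 = 8.2857
Step 5: 0.45 mL brought to 20.7 mL → factor 20.7/0.45 = 46
Dilution factor to tube #1 = 1.8889; to tube #5 = 3.6884 × 10^5
[tube #1]/[tube #5] = (factor to tube #5)/(factor to tube #1) = 3.6884 × 10^5/1.8889 = 1.95 × 10^5

1.95 × 10^5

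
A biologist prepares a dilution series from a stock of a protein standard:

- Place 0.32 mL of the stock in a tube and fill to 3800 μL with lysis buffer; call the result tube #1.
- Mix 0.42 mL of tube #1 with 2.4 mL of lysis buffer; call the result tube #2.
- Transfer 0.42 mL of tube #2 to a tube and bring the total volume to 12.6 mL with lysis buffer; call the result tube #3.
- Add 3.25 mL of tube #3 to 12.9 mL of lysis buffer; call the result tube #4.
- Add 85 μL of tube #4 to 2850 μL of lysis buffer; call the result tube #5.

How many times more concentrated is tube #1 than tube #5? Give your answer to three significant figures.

Step 1: 0.32 mL brought to 3800 μL → factor 3.8/0.32 = 11.875
Step 2: 0.42 mL + 2.4 mL = 2.82 mL total → factor 2.82/0.42 = 6.7143
Step 3: 0.42 mL brought to 12.6 mL → factor 12.6/0.42 = 30
Step 4: 3.25 mL + 12.9 mL = 16.15 mL total → factor 16.15/3.25 = 4.9692
Step 5: 85 μL + 2850 μL = 2935 μL total → factor 2935/85 = 34.529
Dilution factor to tube #1 = 11.875; to tube #5 = 4.1042 × 10^5
[tube #1]/[tube #5] = (factor to tube #5)/(factor to tube #1) = 4.1042 × 10^5/11.875 = 3.46 × 10^4

3.46 × 10^4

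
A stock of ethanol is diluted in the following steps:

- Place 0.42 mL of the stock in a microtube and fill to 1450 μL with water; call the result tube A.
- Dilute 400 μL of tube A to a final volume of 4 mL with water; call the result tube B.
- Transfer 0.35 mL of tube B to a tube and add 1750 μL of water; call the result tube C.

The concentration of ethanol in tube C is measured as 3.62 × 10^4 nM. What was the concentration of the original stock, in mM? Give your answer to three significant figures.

7.50 mM

Step 1: 0.42 mL brought to 1450 μL → factor 1.45/0.42 = 3.4524
Step 2: 400 μL brought to 4 mL → factor 4000/400 = 10
Step 3: 0.35 mL + 1750 μL = 2.1 mL total → factor 2.1/0.35 = 6
Overall dilution factor = 3.4524 × 10 × 6 = 207.14
Stock = 3.62 × 10^4 nM × 207.14 = 7.499 × 10^6 nM = 7.50 mM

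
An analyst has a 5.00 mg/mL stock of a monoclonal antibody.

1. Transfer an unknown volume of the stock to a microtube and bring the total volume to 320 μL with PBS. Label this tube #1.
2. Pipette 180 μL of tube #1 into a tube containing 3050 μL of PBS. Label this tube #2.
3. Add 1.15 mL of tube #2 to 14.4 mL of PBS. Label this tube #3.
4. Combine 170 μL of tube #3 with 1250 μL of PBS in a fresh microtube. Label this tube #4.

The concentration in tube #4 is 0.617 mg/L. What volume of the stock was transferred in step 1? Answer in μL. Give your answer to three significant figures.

80.0 μL

Step 1: v brought to 320 μL → factor = 320 μL/v
Step 2: 180 μL + 3050 μL = 3230 μL total → factor 3230/180 = 17.944
Step 3: 1.15 mL + 14.4 mL = 15.55 mL total → factor 15.55/1.15 = 13.522
Step 4: 170 μL + 1250 μL = 1420 μL total → factor 1420/170 = 8.3529
Product of known-step factors = 2026.8
Overall factor = 5.00 mg/mL / (0.617 mg/L) = 8103.7
Step-1 factor = 8103.7 / 2026.8 = 3.9984
v = 320 μL / 3.9984 = 80.0 μL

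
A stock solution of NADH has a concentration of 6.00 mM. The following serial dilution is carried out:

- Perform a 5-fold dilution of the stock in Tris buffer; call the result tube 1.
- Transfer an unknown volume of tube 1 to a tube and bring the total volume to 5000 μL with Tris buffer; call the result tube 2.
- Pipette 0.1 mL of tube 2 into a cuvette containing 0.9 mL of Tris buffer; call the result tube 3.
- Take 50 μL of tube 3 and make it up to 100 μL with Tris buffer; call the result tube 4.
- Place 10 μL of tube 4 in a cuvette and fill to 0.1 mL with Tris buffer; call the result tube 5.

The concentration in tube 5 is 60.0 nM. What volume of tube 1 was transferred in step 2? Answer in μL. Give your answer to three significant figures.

Step 1: 5-fold → factor 5
Step 2: v brought to 5000 μL → factor = 5000 μL/v
Step 3: 0.1 mL + 0.9 mL = 1 mL total → factor 1/0.1 = 10
Step 4: 50 μL brought to 100 μL → factor 100/50 = 2
Step 5: 10 μL brought to 0.1 mL → factor 100/10 = 10
Product of known-step factors = 1000
Overall factor = 6.00 mM / (60.0 nM) = 1 × 10^5
Step-2 factor = 1 × 10^5 / 1000 = 100
v = 5000 μL / 100 = 50.0 μL

50.0 μL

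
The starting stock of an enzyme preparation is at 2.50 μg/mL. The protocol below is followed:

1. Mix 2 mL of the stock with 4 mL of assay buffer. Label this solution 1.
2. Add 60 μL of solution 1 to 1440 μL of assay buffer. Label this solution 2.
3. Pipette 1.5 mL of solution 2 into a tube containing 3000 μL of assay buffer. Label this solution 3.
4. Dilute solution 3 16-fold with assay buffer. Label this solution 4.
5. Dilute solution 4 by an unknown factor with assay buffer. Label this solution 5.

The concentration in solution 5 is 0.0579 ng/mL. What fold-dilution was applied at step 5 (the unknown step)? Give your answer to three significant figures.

Step 1: 2 mL + 4 mL = 6 mL total → factor 6/2 = 3
Step 2: 60 μL + 1440 μL = 1500 μL total → factor 1500/60 = 25
Step 3: 1.5 mL + 3000 μL = 4.5 mL total → factor 4.5/1.5 = 3
Step 4: 16-fold → factor 16
Step 5: unknown factor x
Product of known-step factors = 3600
Overall factor = 2.50 μg/mL / (0.0579 ng/mL) = 43178
x = 43178 / 3600 = 12.0

12.0-fold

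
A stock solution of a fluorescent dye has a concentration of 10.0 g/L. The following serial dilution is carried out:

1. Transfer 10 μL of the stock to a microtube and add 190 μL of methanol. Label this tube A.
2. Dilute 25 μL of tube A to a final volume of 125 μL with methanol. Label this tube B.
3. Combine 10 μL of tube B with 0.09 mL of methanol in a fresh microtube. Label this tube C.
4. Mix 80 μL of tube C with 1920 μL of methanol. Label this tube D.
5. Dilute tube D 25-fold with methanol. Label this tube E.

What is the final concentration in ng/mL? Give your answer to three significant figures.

Step 1: 10 μL + 190 μL = 200 μL total → factor 200/10 = 20
Step 2: 25 μL brought to 125 μL → factor 125/25 = 5
Step 3: 10 μL + 0.09 mL = 100 μL total → factor 100/10 = 10
Step 4: 80 μL + 1920 μL = 2000 μL total → factor 2000/80 = 25
Step 5: 25-fold → factor 25
Overall dilution factor = 20 × 5 × 10 × 25 × 25 = 6.25 × 10^5
Final = 10.0 g/L / 6.25 × 10^5 = 1.600 × 10^-5 g/L = 16.0 ng/mL

16.0 ng/mL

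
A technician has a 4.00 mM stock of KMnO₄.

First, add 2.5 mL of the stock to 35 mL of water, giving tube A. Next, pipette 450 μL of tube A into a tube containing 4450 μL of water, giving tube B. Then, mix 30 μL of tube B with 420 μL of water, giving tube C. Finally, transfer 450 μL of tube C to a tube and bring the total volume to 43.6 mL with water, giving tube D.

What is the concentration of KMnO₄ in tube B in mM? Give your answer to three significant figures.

0.0245 mM

Step 1: 2.5 mL + 35 mL = 37.5 mL total → factor 37.5/2.5 = 15
Step 2: 450 μL + 4450 μL = 4900 μL total → factor 4900/450 = 10.889
Dilution factor through tube B = 15 × 10.889 = 163.33
[tube B] = 4.00 mM / 163.33 = 0.0245 mM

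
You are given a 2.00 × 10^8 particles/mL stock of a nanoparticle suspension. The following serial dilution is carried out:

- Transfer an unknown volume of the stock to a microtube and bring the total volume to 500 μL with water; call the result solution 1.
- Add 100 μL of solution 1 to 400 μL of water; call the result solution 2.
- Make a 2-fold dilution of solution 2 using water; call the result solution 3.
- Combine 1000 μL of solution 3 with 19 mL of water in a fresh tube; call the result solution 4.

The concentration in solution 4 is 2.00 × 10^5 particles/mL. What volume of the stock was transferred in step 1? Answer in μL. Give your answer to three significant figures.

100 μL

Step 1: v brought to 500 μL → factor = 500 μL/v
Step 2: 100 μL + 400 μL = 500 μL total → factor 500/100 = 5
Step 3: 2-fold → factor 2
Step 4: 1000 μL + 19 mL = 20000 μL total → factor 20000/1000 = 20
Product of known-step factors = 200
Overall factor = 2.00 × 10^8 particles/mL / (2.00 × 10^5 particles/mL) = 1000
Step-1 factor = 1000 / 200 = 5
v = 500 μL / 5 = 100 μL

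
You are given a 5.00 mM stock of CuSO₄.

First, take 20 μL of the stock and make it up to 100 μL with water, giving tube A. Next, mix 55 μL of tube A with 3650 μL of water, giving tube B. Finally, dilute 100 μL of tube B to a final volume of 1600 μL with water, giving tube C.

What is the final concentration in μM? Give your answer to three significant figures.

0.928 μM

Step 1: 20 μL brought to 100 μL → factor 100/20 = 5
Step 2: 55 μL + 3650 μL = 3705 μL total → factor 3705/55 = 67.364
Step 3: 100 μL brought to 1600 μL → factor 1600/100 = 16
Overall dilution factor = 5 × 67.364 × 16 = 5389.1
Final = 5.00 mM / 5389.1 = 0.0009278 mM = 0.928 μM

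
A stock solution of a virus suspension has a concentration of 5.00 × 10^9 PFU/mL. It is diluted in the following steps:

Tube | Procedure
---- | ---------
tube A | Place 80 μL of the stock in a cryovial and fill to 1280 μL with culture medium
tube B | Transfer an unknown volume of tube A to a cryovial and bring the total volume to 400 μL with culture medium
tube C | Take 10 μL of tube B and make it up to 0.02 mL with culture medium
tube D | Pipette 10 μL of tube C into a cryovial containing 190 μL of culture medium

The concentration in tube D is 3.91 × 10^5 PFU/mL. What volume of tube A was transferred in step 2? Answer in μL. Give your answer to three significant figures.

Step 1: 80 μL brought to 1280 μL → factor 1280/80 = 16
Step 2: v brought to 400 μL → factor = 400 μL/v
Step 3: 10 μL brought to 0.02 mL → factor 20/10 = 2
Step 4: 10 μL + 190 μL = 200 μL total → factor 200/10 = 20
Product of known-step factors = 640
Overall factor = 5.00 × 10^9 PFU/mL / (3.91 × 10^5 PFU/mL) = 12788
Step-2 factor = 12788 / 640 = 19.981
v = 400 μL / 19.981 = 20.0 μL

20.0 μL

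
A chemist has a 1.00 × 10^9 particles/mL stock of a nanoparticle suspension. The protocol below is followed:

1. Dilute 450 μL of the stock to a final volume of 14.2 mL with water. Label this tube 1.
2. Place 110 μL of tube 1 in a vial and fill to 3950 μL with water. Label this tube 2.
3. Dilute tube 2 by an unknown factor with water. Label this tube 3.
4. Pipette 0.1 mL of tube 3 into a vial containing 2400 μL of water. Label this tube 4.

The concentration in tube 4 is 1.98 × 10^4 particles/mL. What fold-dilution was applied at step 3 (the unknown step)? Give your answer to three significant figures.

1.78-fold

Step 1: 450 μL brought to 14.2 mL → factor 14200/450 = 31.556
Step 2: 110 μL brought to 3950 μL → factor 3950/110 = 35.909
Step 3: unknown factor x
Step 4: 0.1 mL + 2400 μL = 2.5 mL total → factor 2.5/0.1 = 25
Product of known-step factors = 28328
Overall factor = 1.00 × 10^9 particles/mL / (1.98 × 10^4 particles/mL) = 50505
x = 50505 / 28328 = 1.78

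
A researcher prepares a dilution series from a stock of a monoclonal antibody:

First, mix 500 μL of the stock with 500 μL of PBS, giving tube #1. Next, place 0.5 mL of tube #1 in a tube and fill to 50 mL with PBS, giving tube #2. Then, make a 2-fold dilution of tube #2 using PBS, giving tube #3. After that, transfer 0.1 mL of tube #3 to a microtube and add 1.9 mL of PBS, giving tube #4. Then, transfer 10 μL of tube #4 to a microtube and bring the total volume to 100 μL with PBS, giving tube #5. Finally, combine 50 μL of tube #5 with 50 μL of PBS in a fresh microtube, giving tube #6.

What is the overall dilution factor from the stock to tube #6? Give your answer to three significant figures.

1.60 × 10^5

Step 1: 500 μL + 500 μL = 1000 μL total → factor 1000/500 = 2
Step 2: 0.5 mL brought to 50 mL → factor 50/0.5 = 100
Step 3: 2-fold → factor 2
Step 4: 0.1 mL + 1.9 mL = 2 mL total → factor 2/0.1 = 20
Step 5: 10 μL brought to 100 μL → factor 100/10 = 10
Step 6: 50 μL + 50 μL = 100 μL total → factor 100/50 = 2
Overall dilution factor = 2 × 100 × 2 × 20 × 10 × 2 = 1.6 × 10^5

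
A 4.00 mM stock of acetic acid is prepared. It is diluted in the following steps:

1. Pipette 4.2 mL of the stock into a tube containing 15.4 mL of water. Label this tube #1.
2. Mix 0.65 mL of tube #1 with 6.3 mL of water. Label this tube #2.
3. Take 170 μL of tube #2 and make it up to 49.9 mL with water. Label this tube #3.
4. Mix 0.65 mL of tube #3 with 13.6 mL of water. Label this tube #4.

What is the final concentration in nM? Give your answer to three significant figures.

Step 1: 4.2 mL + 15.4 mL = 19.6 mL total → factor 19.6/4.2 = 4.6667
Step 2: 0.65 mL + 6.3 mL = 6.95 mL total → factor 6.95/0.65 = 10.692
Step 3: 170 μL brought to 49.9 mL → factor 49900/170 = 293.53
Step 4: 0.65 mL + 13.6 mL = 14.25 mL total → factor 14.25/0.65 = 21.923
Overall dilution factor = 4.6667 × 10.692 × 293.53 × 21.923 = 3.2109 × 10^5
Final = 4.00 mM / 3.2109 × 10^5 = 1.246 × 10^-5 mM = 12.5 nM

12.5 nM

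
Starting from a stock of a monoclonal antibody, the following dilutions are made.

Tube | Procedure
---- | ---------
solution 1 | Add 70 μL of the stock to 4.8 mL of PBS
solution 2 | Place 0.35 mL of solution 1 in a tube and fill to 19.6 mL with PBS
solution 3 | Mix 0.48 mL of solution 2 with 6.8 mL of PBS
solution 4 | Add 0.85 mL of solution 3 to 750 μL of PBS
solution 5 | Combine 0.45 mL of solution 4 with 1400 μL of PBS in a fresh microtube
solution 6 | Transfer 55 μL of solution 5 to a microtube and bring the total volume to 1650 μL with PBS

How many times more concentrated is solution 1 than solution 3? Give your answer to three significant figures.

849

Step 1: 70 μL + 4.8 mL = 4870 μL total → factor 4870/70 = 69.571
Step 2: 0.35 mL brought to 19.6 mL → factor 19.6/0.35 = 56
Step 3: 0.48 mL + 6.8 mL = 7.28 mL total → factor 7.28/0.48 = 15.167
Dilution factor to solution 1 = 69.571; to solution 3 = 59089
[solution 1]/[solution 3] = (factor to solution 3)/(factor to solution 1) = 59089/69.571 = 849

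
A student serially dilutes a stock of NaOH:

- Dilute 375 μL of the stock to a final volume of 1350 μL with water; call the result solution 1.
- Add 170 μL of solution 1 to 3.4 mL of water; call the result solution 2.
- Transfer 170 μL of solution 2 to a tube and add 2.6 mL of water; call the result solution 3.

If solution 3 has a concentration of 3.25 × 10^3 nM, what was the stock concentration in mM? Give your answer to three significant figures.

Step 1: 375 μL brought to 1350 μL → factor 1350/375 = 3.6
Step 2: 170 μL + 3.4 mL = 3570 μL total → factor 3570/170 = 21
Step 3: 170 μL + 2.6 mL = 2770 μL total → factor 2770/170 = 16.294
Overall dilution factor = 3.6 × 21 × 16.294 = 1231.8
Stock = 3.25 × 10^3 nM × 1231.8 = 4.003 × 10^6 nM = 4.00 mM

4.00 mM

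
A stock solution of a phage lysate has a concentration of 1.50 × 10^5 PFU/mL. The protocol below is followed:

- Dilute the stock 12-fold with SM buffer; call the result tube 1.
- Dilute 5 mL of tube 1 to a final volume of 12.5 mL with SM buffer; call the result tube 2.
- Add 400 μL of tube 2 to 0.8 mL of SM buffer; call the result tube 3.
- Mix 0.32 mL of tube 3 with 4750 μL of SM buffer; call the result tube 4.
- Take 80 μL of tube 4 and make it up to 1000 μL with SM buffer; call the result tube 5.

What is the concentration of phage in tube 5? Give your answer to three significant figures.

8.42 PFU/mL

Step 1: 12-fold → factor 12
Step 2: 5 mL brought to 12.5 mL → factor 12.5/5 = 2.5
Step 3: 400 μL + 0.8 mL = 1200 μL total → factor 1200/400 = 3
Step 4: 0.32 mL + 4750 μL = 5.07 mL total → factor 5.07/0.32 = 15.844
Step 5: 80 μL brought to 1000 μL → factor 1000/80 = 12.5
Overall dilution factor = 12 × 2.5 × 3 × 15.844 × 12.5 = 17824
Final = 1.50 × 10^5 PFU/mL / 17824 = 8.42 PFU/mL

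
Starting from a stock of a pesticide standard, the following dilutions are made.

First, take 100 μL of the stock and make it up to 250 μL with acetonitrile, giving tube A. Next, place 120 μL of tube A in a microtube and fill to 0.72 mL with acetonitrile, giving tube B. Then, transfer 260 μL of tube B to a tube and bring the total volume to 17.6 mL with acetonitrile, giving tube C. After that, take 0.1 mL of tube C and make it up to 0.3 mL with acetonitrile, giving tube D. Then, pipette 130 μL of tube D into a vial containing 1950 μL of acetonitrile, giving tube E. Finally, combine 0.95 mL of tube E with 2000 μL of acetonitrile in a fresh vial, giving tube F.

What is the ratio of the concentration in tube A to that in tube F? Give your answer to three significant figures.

6.05 × 10^4

Step 1: 100 μL brought to 250 μL → factor 250/100 = 2.5
Step 2: 120 μL brought to 0.72 mL → factor 720/120 = 6
Step 3: 260 μL brought to 17.6 mL → factor 17600/260 = 67.692
Step 4: 0.1 mL brought to 0.3 mL → factor 0.3/0.1 = 3
Step 5: 130 μL + 1950 μL = 2080 μL total → factor 2080/130 = 16
Step 6: 0.95 mL + 2000 μL = 2.95 mL total → factor 2.95/0.95 = 3.1053
Dilution factor to tube A = 2.5; to tube F = 1.5135 × 10^5
[tube A]/[tube F] = (factor to tube F)/(factor to tube A) = 1.5135 × 10^5/2.5 = 6.05 × 10^4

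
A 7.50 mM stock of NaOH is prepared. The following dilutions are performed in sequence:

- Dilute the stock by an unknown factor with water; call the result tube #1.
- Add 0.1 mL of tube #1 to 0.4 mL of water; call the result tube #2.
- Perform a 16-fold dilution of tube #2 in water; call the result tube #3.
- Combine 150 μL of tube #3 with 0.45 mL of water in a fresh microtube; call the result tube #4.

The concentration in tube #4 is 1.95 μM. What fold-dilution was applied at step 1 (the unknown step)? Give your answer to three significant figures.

Step 1: unknown factor x
Step 2: 0.1 mL + 0.4 mL = 0.5 mL total → factor 0.5/0.1 = 5
Step 3: 16-fold → factor 16
Step 4: 150 μL + 0.45 mL = 600 μL total → factor 600/150 = 4
Product of known-step factors = 320
Overall factor = 7.50 mM / (1.95 μM) = 3846.2
x = 3846.2 / 320 = 12.0

12.0-fold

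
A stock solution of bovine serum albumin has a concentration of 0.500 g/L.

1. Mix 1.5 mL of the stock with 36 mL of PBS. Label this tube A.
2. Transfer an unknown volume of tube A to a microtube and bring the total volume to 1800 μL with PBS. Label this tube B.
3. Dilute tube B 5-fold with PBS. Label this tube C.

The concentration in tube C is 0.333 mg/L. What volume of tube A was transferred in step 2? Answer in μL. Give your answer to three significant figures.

Step 1: 1.5 mL + 36 mL = 37.5 mL total → factor 37.5/1.5 = 25
Step 2: v brought to 1800 μL → factor = 1800 μL/v
Step 3: 5-fold → factor 5
Product of known-step factors = 125
Overall factor = 0.500 g/L / (0.333 mg/L) = 1501.5
Step-2 factor = 1501.5 / 125 = 12.012
v = 1800 μL / 12.012 = 150 μL

150 μL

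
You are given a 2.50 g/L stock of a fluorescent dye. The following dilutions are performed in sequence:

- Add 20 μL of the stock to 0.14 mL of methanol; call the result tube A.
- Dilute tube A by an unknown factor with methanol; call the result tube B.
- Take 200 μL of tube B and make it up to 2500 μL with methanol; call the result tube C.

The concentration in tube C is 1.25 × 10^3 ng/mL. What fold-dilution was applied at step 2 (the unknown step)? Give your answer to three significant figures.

20.0-fold

Step 1: 20 μL + 0.14 mL = 160 μL total → factor 160/20 = 8
Step 2: unknown factor x
Step 3: 200 μL brought to 2500 μL → factor 2500/200 = 12.5
Product of known-step factors = 100
Overall factor = 2.50 g/L / (1.25 × 10^3 ng/mL) = 2000
x = 2000 / 100 = 20.0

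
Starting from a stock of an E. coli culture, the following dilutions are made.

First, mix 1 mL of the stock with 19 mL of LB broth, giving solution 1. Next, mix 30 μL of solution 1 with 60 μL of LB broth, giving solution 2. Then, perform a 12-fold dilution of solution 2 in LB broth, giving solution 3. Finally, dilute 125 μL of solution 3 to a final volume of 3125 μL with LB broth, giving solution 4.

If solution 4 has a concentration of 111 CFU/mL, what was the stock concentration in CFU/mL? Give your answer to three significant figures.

2.00 × 10^6 CFU/mL

Step 1: 1 mL + 19 mL = 20 mL total → factor 20/1 = 20
Step 2: 30 μL + 60 μL = 90 μL total → factor 90/30 = 3
Step 3: 12-fold → factor 12
Step 4: 125 μL brought to 3125 μL → factor 3125/125 = 25
Overall dilution factor = 20 × 3 × 12 × 25 = 18000
Stock = 111 CFU/mL × 18000 = 2.00 × 10^6 CFU/mL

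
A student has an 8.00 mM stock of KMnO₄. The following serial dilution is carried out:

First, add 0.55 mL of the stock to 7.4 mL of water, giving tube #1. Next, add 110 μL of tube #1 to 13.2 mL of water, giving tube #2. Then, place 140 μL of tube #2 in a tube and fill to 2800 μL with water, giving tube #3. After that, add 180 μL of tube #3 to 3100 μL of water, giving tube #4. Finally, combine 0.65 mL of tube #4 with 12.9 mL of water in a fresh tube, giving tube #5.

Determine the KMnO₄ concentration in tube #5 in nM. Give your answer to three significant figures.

0.602 nM

Step 1: 0.55 mL + 7.4 mL = 7.95 mL total → factor 7.95/0.55 = 14.455
Step 2: 110 μL + 13.2 mL = 13310 μL total → factor 13310/110 = 121
Step 3: 140 μL brought to 2800 μL → factor 2800/140 = 20
Step 4: 180 μL + 3100 μL = 3280 μL total → factor 3280/180 = 18.222
Step 5: 0.65 mL + 12.9 mL = 13.55 mL total → factor 13.55/0.65 = 20.846
Overall dilution factor = 14.455 × 121 × 20 × 18.222 × 20.846 = 1.3288 × 10^7
Final = 8.00 mM / 1.3288 × 10^7 = 6.021 × 10^-7 mM = 0.602 nM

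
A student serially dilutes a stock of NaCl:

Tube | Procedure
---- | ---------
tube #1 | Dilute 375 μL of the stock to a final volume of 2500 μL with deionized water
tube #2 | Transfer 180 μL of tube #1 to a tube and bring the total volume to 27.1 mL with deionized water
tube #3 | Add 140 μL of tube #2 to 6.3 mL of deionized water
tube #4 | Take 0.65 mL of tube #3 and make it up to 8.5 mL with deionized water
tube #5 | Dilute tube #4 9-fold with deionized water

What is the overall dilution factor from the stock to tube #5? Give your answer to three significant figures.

5.43 × 10^6

Step 1: 375 μL brought to 2500 μL → factor 2500/375 = 6.6667
Step 2: 180 μL brought to 27.1 mL → factor 27100/180 = 150.56
Step 3: 140 μL + 6.3 mL = 6440 μL total → factor 6440/140 = 46
Step 4: 0.65 mL brought to 8.5 mL → factor 8.5/0.65 = 13.077
Step 5: 9-fold → factor 9
Overall dilution factor = 6.6667 × 150.56 × 46 × 13.077 × 9 = 5.4339 × 10^6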